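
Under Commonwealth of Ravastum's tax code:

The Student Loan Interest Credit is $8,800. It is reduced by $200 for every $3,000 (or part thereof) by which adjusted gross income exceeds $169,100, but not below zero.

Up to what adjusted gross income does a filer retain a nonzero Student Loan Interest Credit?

After 43 increments the reduction is 43 × $200 = $8,600, leaving $200; one more increment wipes it out. Increment 43 ends at excess 43 × $3,000 = $129,000, so the highest qualifying income is $169,100 + $129,000 = $298,100.

$298,100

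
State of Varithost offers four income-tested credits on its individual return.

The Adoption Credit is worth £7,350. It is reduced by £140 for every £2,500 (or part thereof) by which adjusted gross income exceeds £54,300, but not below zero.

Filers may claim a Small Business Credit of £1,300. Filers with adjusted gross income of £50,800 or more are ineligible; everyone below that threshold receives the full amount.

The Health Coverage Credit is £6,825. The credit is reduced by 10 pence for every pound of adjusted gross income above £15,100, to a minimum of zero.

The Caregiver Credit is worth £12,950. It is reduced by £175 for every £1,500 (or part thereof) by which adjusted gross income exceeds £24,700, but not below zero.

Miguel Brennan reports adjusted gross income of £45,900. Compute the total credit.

£22,720

Adoption Credit: £45,900 is at or below the £54,300 threshold, so the full £7,350 applies.
Small Business Credit: £45,900 is below the £50,800 cutoff, so the full £1,300 applies.
Health Coverage Credit: 10% of the £30,800 excess over £15,100 is £3,080; credit = £6,825 − £3,080 = £3,745.
Caregiver Credit: income exceeds £24,700 by £21,200, which is 15 full-or-partial £1,500 increments; reduction = 15 × £175 = £2,625, leaving £10,325.
Total: £7,350 + £1,300 + £3,745 + £10,325 = £22,720.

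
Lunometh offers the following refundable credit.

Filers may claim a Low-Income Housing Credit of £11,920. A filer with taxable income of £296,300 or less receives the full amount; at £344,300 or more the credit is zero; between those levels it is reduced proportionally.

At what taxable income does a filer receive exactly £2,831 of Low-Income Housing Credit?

£332,900

£2,831 is 2,831/11,920 of the full £11,920, so 9,089/11,920 of the £48,000 range has been used: income = £296,300 + £48,000 × 9,089/11,920 = £332,900.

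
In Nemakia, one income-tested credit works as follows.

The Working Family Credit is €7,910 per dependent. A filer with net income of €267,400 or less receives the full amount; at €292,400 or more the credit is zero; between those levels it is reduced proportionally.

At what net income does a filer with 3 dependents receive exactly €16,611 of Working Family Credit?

€274,900

Full credit = 3 × €7,910 = €23,730.
€16,611 is 16,611/23,730 of the full €23,730, so 7,119/23,730 of the €25,000 range has been used: income = €267,400 + €25,000 × 7,119/23,730 = €274,900.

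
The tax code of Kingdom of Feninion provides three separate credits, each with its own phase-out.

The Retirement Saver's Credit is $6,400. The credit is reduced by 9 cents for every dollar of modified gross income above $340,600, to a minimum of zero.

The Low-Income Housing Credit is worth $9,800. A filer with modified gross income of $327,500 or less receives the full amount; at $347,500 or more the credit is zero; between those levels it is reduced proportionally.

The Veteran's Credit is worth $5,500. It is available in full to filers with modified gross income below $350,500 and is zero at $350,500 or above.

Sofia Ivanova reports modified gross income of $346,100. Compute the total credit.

Retirement Saver's Credit: 9% of the $5,500 excess over $340,600 is $495; credit = $6,400 − $495 = $5,905.
Low-Income Housing Credit: $346,100 is $18,600 into a $20,000 phase-out range, leaving 1,400/20,000 of the credit: $9,800 × 1,400/20,000 = $686.
Veteran's Credit: $346,100 is below the $350,500 cutoff, so the full $5,500 applies.
Total: $5,905 + $686 + $5,500 = $12,091.

$12,091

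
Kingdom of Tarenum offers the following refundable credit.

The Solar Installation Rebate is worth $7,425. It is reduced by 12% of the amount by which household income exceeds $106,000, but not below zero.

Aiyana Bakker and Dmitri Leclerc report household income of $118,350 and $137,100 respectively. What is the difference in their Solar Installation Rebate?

Aiyana ($118,350): Solar Installation Rebate: 12% of the $12,350 excess over $106,000 is $1,482; credit = $7,425 − $1,482 = $5,943.
Dmitri ($137,100): Solar Installation Rebate: 12% of the $31,100 excess over $106,000 is $3,732; credit = $7,425 − $3,732 = $3,693.
Difference: |$5,943 − $3,693| = $2,250.

$2,250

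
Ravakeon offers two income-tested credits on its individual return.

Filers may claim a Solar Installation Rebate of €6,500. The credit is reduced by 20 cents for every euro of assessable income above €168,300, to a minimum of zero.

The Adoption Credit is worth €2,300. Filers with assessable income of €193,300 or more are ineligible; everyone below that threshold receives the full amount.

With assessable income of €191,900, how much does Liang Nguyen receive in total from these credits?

€4,080

Solar Installation Rebate: 20% of the €23,600 excess over €168,300 is €4,720; credit = €6,500 − €4,720 = €1,780.
Adoption Credit: €191,900 is below the €193,300 cutoff, so the full €2,300 applies.
Total: €1,780 + €2,300 = €4,080.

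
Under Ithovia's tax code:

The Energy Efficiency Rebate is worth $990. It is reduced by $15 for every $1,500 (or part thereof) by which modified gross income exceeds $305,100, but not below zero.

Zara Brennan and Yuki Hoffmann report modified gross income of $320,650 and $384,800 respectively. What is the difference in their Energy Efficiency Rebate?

Zara ($320,650): Energy Efficiency Rebate: income exceeds $305,100 by $15,550, which is 11 full-or-partial $1,500 increments; reduction = 11 × $15 = $165, leaving $825.
Yuki ($384,800): Energy Efficiency Rebate: income exceeds $305,100 by $79,700, which is 54 full-or-partial $1,500 increments; reduction = 54 × $15 = $810, leaving $180.
Difference: |$825 − $180| = $645.

$645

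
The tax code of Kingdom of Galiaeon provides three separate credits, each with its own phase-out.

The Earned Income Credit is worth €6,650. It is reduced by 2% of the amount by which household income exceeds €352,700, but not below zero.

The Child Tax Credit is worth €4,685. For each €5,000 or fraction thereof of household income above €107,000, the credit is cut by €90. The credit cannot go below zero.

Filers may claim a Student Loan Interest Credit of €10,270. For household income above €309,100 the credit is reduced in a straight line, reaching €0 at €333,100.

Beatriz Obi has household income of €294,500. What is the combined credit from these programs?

€18,185

Earned Income Credit: €294,500 is at or below the €352,700 threshold, so the full €6,650 applies.
Child Tax Credit: income exceeds €107,000 by €187,500, which is 38 full-or-partial €5,000 increments; reduction = 38 × €90 = €3,420, leaving €1,265.
Student Loan Interest Credit: €294,500 is at or below the €309,100 threshold, so the full €10,270 applies.
Total: €6,650 + €1,265 + €10,270 = €18,185.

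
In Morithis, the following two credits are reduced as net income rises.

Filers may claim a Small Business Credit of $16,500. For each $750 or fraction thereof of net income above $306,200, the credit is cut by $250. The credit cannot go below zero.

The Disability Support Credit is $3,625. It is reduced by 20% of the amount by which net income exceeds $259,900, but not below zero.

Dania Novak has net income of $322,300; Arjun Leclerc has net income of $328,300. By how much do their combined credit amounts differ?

Dania ($322,300): Small Business Credit: income exceeds $306,200 by $16,100, which is 22 full-or-partial $750 increments; reduction = 22 × $250 = $5,500, leaving $11,000. Disability Support Credit: 20% of the $62,400 excess over $259,900 is $12,480 ≥ base, so the credit is $0. total $11,000 + $0 = $11,000
Arjun ($328,300): Small Business Credit: income exceeds $306,200 by $22,100, which is 30 full-or-partial $750 increments; reduction = 30 × $250 = $7,500, leaving $9,000. Disability Support Credit: 20% of the $68,400 excess over $259,900 is $13,680 ≥ base, so the credit is $0. total $9,000 + $0 = $9,000
Difference: |$11,000 − $9,000| = $2,000.

$2,000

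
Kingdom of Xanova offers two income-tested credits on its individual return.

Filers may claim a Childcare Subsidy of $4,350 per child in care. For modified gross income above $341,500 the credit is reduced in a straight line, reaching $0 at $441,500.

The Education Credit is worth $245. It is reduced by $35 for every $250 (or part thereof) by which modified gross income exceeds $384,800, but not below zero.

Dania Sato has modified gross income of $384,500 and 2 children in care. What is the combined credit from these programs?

Childcare Subsidy: base = 2 × $4,350 = $8,700. $384,500 is $43,000 into a $100,000 phase-out range, leaving 57,000/100,000 of the credit: $8,700 × 57,000/100,000 = $4,959.
Education Credit: $384,500 is at or below the $384,800 threshold, so the full $245 applies.
Total: $4,959 + $245 = $5,204.

$5,204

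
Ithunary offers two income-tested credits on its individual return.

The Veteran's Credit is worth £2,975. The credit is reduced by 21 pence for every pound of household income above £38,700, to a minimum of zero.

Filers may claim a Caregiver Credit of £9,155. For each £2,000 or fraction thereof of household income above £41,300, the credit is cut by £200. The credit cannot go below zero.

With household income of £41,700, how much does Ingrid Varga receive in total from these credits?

£11,300

Veteran's Credit: 21% of the £3,000 excess over £38,700 is £630; credit = £2,975 − £630 = £2,345.
Caregiver Credit: income exceeds £41,300 by £400, which is 1 full-or-partial £2,000 increment; reduction = 1 × £200 = £200, leaving £8,955.
Total: £2,345 + £8,955 = £11,300.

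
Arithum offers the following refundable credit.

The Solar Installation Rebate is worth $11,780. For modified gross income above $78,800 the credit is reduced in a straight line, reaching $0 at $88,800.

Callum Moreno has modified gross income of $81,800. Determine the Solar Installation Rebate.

Solar Installation Rebate: $81,800 is $3,000 into a $10,000 phase-out range, leaving 7,000/10,000 of the credit: $11,780 × 7,000/10,000 = $8,246.

$8,246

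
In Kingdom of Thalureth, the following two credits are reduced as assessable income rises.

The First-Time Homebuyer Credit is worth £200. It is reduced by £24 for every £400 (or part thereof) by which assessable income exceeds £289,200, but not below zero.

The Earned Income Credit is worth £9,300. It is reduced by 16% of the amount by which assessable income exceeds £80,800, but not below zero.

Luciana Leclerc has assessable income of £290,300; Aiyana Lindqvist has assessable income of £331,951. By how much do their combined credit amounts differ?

£128

Luciana (£290,300): First-Time Homebuyer Credit: income exceeds £289,200 by £1,100, which is 3 full-or-partial £400 increments; reduction = 3 × £24 = £72, leaving £128. Earned Income Credit: 16% of the £209,500 excess over £80,800 is £33,520 ≥ base, so the credit is £0. total £128 + £0 = £128
Aiyana (£331,951): First-Time Homebuyer Credit: income exceeds £289,200 by £42,751 → 107 increments × £24 = £2,568 ≥ base, so the credit is £0. Earned Income Credit: 16% of the £251,151 excess over £80,800 is £40,184.16 ≥ base, so the credit is £0. total £0 + £0 = £0
Difference: |£128 − £0| = £128.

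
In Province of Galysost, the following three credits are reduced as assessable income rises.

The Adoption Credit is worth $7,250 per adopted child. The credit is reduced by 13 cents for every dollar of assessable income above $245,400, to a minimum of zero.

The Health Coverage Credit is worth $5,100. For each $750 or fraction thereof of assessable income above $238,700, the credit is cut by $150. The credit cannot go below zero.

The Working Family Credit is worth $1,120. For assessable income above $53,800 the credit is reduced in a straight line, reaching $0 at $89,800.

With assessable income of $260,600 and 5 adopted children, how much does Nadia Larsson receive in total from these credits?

Adoption Credit: base = 5 × $7,250 = $36,250. 13% of the $15,200 excess over $245,400 is $1,976; credit = $36,250 − $1,976 = $34,274.
Health Coverage Credit: income exceeds $238,700 by $21,900, which is 30 full-or-partial $750 increments; reduction = 30 × $150 = $4,500, leaving $600.
Working Family Credit: $260,600 is at or above $89,800, so the credit is $0.
Total: $34,274 + $600 + $0 = $34,874.

$34,874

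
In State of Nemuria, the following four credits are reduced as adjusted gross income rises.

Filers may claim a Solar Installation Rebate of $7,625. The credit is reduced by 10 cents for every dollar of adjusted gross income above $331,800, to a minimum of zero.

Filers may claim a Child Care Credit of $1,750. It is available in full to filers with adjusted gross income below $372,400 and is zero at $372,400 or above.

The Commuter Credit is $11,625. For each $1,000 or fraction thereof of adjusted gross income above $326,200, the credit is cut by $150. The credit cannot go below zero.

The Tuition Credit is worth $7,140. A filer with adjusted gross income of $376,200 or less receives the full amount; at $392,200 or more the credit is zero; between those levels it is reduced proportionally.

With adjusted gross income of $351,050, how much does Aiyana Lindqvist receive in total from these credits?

Solar Installation Rebate: 10% of the $19,250 excess over $331,800 is $1,925; credit = $7,625 − $1,925 = $5,700.
Child Care Credit: $351,050 is below the $372,400 cutoff, so the full $1,750 applies.
Commuter Credit: income exceeds $326,200 by $24,850, which is 25 full-or-partial $1,000 increments; reduction = 25 × $150 = $3,750, leaving $7,875.
Tuition Credit: $351,050 is at or below the $376,200 threshold, so the full $7,140 applies.
Total: $5,700 + $1,750 + $7,875 + $7,140 = $22,465.

$22,465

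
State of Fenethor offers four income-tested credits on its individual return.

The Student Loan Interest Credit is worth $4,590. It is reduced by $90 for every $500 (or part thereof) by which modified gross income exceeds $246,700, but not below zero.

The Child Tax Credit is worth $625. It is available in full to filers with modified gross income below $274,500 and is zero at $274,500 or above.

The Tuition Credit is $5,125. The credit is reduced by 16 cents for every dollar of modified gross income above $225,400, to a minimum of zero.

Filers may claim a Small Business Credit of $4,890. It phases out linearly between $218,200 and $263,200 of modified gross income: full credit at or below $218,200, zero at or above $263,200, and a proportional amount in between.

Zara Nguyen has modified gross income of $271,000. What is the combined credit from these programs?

$805

Student Loan Interest Credit: income exceeds $246,700 by $24,300, which is 49 full-or-partial $500 increments; reduction = 49 × $90 = $4,410, leaving $180.
Child Tax Credit: $271,000 is below the $274,500 cutoff, so the full $625 applies.
Tuition Credit: 16% of the $45,600 excess over $225,400 is $7,296 ≥ base, so the credit is $0.
Small Business Credit: $271,000 is at or above $263,200, so the credit is $0.
Total: $180 + $625 + $0 + $0 = $805.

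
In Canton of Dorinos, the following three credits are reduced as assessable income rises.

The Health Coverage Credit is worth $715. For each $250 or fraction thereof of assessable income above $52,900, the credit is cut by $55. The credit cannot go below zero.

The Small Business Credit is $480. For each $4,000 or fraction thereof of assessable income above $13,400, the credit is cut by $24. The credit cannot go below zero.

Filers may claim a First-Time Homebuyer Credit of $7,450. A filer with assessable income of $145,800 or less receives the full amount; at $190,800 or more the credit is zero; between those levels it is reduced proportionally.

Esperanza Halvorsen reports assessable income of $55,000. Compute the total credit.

$7,886

Health Coverage Credit: income exceeds $52,900 by $2,100, which is 9 full-or-partial $250 increments; reduction = 9 × $55 = $495, leaving $220.
Small Business Credit: income exceeds $13,400 by $41,600, which is 11 full-or-partial $4,000 increments; reduction = 11 × $24 = $264, leaving $216.
First-Time Homebuyer Credit: $55,000 is at or below the $145,800 threshold, so the full $7,450 applies.
Total: $220 + $216 + $7,450 = $7,886.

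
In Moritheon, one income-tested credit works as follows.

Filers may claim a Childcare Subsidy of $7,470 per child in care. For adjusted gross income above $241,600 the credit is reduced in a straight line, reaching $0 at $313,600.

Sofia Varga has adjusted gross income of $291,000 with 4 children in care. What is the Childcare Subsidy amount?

$9,379

Childcare Subsidy: base = 4 × $7,470 = $29,880. $291,000 is $49,400 into a $72,000 phase-out range, leaving 22,600/72,000 of the credit: $29,880 × 22,600/72,000 = $9,379.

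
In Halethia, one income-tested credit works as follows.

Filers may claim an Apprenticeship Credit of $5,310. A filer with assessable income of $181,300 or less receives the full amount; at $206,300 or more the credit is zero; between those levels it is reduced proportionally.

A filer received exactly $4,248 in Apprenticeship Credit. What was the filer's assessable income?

$4,248 is 4,248/5,310 of the full $5,310, so 1,062/5,310 of the $25,000 range has been used: income = $181,300 + $25,000 × 1,062/5,310 = $186,300.

$186,300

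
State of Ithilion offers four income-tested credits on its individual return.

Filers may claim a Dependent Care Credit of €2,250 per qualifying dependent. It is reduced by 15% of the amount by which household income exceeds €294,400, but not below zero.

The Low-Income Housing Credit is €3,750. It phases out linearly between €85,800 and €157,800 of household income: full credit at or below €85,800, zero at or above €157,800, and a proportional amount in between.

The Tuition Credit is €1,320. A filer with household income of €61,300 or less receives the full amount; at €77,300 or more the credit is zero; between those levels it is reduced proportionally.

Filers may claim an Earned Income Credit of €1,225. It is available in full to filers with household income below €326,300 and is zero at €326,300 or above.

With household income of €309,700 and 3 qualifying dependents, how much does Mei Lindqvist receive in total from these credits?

Dependent Care Credit: base = 3 × €2,250 = €6,750. 15% of the €15,300 excess over €294,400 is €2,295; credit = €6,750 − €2,295 = €4,455.
Low-Income Housing Credit: €309,700 is at or above €157,800, so the credit is €0.
Tuition Credit: €309,700 is at or above €77,300, so the credit is €0.
Earned Income Credit: €309,700 is below the €326,300 cutoff, so the full €1,225 applies.
Total: €4,455 + €0 + €0 + €1,225 = €5,680.

€5,680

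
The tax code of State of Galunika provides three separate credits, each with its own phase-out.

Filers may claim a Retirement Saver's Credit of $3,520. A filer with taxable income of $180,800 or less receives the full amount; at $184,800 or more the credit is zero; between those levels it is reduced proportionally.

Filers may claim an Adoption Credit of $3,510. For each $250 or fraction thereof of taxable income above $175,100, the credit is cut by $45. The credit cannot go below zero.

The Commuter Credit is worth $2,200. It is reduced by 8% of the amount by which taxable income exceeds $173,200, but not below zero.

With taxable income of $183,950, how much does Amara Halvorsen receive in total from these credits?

Retirement Saver's Credit: $183,950 is $3,150 into a $4,000 phase-out range, leaving 850/4,000 of the credit: $3,520 × 850/4,000 = $748.
Adoption Credit: income exceeds $175,100 by $8,850, which is 36 full-or-partial $250 increments; reduction = 36 × $45 = $1,620, leaving $1,890.
Commuter Credit: 8% of the $10,750 excess over $173,200 is $860; credit = $2,200 − $860 = $1,340.
Total: $748 + $1,890 + $1,340 = $3,978.

$3,978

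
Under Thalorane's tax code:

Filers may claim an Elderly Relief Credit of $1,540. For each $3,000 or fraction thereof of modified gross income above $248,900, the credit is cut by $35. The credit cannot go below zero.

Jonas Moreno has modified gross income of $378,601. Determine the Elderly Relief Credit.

$0

Elderly Relief Credit: income exceeds $248,900 by $129,701 → 44 increments × $35 = $1,540 ≥ base, so the credit is $0.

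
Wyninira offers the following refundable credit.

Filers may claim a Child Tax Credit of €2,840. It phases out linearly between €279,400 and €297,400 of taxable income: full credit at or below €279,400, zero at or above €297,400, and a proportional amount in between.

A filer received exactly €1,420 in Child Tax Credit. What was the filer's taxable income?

€1,420 is 1,420/2,840 of the full €2,840, so 1,420/2,840 of the €18,000 range has been used: income = €279,400 + €18,000 × 1,420/2,840 = €288,400.

€288,400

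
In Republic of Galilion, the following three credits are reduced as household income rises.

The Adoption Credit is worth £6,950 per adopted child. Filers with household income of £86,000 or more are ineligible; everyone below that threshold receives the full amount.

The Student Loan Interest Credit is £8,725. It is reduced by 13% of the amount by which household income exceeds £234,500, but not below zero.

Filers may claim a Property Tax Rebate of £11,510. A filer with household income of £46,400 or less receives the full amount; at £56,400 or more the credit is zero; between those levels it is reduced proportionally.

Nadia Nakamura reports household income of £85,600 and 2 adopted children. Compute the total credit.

£22,625

Adoption Credit: base = 2 × £6,950 = £13,900. £85,600 is below the £86,000 cutoff, so the full £13,900 applies.
Student Loan Interest Credit: £85,600 is at or below the £234,500 threshold, so the full £8,725 applies.
Property Tax Rebate: £85,600 is at or above £56,400, so the credit is £0.
Total: £13,900 + £8,725 + £0 = £22,625.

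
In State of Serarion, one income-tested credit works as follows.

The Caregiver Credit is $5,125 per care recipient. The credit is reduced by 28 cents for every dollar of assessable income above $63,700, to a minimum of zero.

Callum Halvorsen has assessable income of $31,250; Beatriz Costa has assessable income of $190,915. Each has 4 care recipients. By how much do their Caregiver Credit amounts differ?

Callum ($31,250): Caregiver Credit: base = 4 × $5,125 = $20,500. $31,250 is at or below the $63,700 threshold, so the full $20,500 applies.
Beatriz ($190,915): Caregiver Credit: base = 4 × $5,125 = $20,500. 28% of the $127,215 excess over $63,700 is $35,620.20 ≥ base, so the credit is $0.
Difference: |$20,500 − $0| = $20,500.

$20,500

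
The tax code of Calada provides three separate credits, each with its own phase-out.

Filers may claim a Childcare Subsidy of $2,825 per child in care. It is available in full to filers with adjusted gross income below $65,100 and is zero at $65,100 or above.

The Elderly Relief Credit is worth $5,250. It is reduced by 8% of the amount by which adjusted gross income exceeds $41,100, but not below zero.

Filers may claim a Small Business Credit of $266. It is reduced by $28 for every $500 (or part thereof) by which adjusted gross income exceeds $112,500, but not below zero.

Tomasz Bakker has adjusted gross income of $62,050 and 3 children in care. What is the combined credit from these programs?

$12,315

Childcare Subsidy: base = 3 × $2,825 = $8,475. $62,050 is below the $65,100 cutoff, so the full $8,475 applies.
Elderly Relief Credit: 8% of the $20,950 excess over $41,100 is $1,676; credit = $5,250 − $1,676 = $3,574.
Small Business Credit: $62,050 is at or below the $112,500 threshold, so the full $266 applies.
Total: $8,475 + $3,574 + $266 = $12,315.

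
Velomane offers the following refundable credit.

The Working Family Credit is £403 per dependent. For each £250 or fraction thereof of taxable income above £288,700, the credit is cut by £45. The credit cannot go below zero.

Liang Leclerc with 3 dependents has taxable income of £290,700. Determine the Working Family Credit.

Working Family Credit: base = 3 × £403 = £1,209. income exceeds £288,700 by £2,000, which is 8 full-or-partial £250 increments; reduction = 8 × £45 = £360, leaving £849.

£849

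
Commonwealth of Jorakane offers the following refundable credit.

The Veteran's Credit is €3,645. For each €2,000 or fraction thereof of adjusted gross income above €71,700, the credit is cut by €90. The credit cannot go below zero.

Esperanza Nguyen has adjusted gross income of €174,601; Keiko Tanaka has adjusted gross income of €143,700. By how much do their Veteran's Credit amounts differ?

Esperanza (€174,601): Veteran's Credit: income exceeds €71,700 by €102,901 → 52 increments × €90 = €4,680 ≥ base, so the credit is €0.
Keiko (€143,700): Veteran's Credit: income exceeds €71,700 by €72,000, which is 36 full-or-partial €2,000 increments; reduction = 36 × €90 = €3,240, leaving €405.
Difference: |€0 − €405| = €405.

€405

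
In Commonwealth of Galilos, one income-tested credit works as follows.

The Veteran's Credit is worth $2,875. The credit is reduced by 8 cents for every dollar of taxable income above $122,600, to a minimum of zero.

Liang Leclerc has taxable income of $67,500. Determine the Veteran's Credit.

Veteran's Credit: $67,500 is at or below the $122,600 threshold, so the full $2,875 applies.

$2,875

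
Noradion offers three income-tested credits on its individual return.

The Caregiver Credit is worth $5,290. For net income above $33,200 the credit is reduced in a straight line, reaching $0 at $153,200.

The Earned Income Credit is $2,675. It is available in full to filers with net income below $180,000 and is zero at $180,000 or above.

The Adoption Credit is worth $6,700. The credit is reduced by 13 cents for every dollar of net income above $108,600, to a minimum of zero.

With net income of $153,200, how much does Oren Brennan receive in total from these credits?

Caregiver Credit: $153,200 is at or above $153,200, so the credit is $0.
Earned Income Credit: $153,200 is below the $180,000 cutoff, so the full $2,675 applies.
Adoption Credit: 13% of the $44,600 excess over $108,600 is $5,798; credit = $6,700 − $5,798 = $902.
Total: $0 + $2,675 + $902 = $3,577.

$3,577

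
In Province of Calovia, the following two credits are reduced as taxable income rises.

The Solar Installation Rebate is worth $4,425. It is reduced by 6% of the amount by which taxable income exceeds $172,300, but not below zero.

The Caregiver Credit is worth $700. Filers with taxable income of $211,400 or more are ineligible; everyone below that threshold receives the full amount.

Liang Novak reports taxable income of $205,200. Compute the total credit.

Solar Installation Rebate: 6% of the $32,900 excess over $172,300 is $1,974; credit = $4,425 − $1,974 = $2,451.
Caregiver Credit: $205,200 is below the $211,400 cutoff, so the full $700 applies.
Total: $2,451 + $700 = $3,151.

$3,151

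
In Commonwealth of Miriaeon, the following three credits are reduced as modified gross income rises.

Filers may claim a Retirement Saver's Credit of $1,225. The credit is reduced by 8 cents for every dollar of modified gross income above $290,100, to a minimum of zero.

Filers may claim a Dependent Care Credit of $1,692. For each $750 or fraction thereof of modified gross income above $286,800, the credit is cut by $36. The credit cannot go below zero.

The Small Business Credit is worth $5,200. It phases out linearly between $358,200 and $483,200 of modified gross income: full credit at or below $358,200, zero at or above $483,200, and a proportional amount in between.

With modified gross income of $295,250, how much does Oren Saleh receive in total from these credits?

Retirement Saver's Credit: 8% of the $5,150 excess over $290,100 is $412; credit = $1,225 − $412 = $813.
Dependent Care Credit: income exceeds $286,800 by $8,450, which is 12 full-or-partial $750 increments; reduction = 12 × $36 = $432, leaving $1,260.
Small Business Credit: $295,250 is at or below the $358,200 threshold, so the full $5,200 applies.
Total: $813 + $1,260 + $5,200 = $7,273.

$7,273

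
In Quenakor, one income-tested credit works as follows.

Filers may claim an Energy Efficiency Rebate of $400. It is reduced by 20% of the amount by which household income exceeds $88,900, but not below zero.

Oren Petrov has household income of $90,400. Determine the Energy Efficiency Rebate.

$100

Energy Efficiency Rebate: 20% of the $1,500 excess over $88,900 is $300; credit = $400 − $300 = $100.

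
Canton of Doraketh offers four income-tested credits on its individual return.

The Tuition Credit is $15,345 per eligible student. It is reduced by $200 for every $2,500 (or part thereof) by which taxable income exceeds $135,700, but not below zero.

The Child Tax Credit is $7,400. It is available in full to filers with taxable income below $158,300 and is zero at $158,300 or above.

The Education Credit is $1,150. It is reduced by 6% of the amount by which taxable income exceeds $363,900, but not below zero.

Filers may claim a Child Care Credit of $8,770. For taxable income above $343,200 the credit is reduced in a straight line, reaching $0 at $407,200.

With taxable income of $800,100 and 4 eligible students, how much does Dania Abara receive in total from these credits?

$8,180

Tuition Credit: base = 4 × $15,345 = $61,380. income exceeds $135,700 by $664,400, which is 266 full-or-partial $2,500 increments; reduction = 266 × $200 = $53,200, leaving $8,180.
Child Tax Credit: $800,100 meets or exceeds the $158,300 cutoff, so the credit is $0.
Education Credit: 6% of the $436,200 excess over $363,900 is $26,172 ≥ base, so the credit is $0.
Child Care Credit: $800,100 is at or above $407,200, so the credit is $0.
Total: $8,180 + $0 + $0 + $0 = $8,180.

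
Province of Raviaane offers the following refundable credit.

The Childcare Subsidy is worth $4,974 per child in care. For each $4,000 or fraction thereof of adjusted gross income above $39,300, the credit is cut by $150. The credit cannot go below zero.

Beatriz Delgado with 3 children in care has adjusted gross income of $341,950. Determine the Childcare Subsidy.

$3,522

Childcare Subsidy: base = 3 × $4,974 = $14,922. income exceeds $39,300 by $302,650, which is 76 full-or-partial $4,000 increments; reduction = 76 × $150 = $11,400, leaving $3,522.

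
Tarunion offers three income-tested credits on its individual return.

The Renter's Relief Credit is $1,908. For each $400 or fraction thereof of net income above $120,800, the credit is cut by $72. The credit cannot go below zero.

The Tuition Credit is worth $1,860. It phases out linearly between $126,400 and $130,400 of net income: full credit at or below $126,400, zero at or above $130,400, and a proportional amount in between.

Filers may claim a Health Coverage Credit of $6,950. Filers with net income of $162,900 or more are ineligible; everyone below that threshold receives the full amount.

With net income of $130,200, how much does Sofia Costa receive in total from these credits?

Renter's Relief Credit: income exceeds $120,800 by $9,400, which is 24 full-or-partial $400 increments; reduction = 24 × $72 = $1,728, leaving $180.
Tuition Credit: $130,200 is $3,800 into a $4,000 phase-out range, leaving 200/4,000 of the credit: $1,860 × 200/4,000 = $93.
Health Coverage Credit: $130,200 is below the $162,900 cutoff, so the full $6,950 applies.
Total: $180 + $93 + $6,950 = $7,223.

$7,223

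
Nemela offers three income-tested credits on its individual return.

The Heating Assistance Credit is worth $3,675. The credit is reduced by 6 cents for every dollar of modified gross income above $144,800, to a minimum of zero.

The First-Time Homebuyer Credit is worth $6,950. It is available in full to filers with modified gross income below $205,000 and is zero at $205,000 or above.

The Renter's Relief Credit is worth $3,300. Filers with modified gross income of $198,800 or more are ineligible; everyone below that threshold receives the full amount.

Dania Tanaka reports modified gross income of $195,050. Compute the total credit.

Heating Assistance Credit: 6% of the $50,250 excess over $144,800 is $3,015; credit = $3,675 − $3,015 = $660.
First-Time Homebuyer Credit: $195,050 is below the $205,000 cutoff, so the full $6,950 applies.
Renter's Relief Credit: $195,050 is below the $198,800 cutoff, so the full $3,300 applies.
Total: $660 + $6,950 + $3,300 = $10,910.

$10,910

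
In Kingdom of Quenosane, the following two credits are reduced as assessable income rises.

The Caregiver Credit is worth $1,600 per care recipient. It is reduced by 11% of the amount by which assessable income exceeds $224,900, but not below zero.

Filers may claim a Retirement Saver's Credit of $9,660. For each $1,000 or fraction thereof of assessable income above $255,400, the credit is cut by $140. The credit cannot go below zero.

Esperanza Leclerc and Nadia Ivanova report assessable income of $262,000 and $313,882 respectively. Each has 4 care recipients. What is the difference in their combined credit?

Esperanza ($262,000): Caregiver Credit: base = 4 × $1,600 = $6,400. 11% of the $37,100 excess over $224,900 is $4,081; credit = $6,400 − $4,081 = $2,319. Retirement Saver's Credit: income exceeds $255,400 by $6,600, which is 7 full-or-partial $1,000 increments; reduction = 7 × $140 = $980, leaving $8,680. total $2,319 + $8,680 = $10,999
Nadia ($313,882): Caregiver Credit: base = 4 × $1,600 = $6,400. 11% of the $88,982 excess over $224,900 is $9,788.02 ≥ base, so the credit is $0. Retirement Saver's Credit: income exceeds $255,400 by $58,482, which is 59 full-or-partial $1,000 increments; reduction = 59 × $140 = $8,260, leaving $1,400. total $0 + $1,400 = $1,400
Difference: |$10,999 − $1,400| = $9,599.

$9,599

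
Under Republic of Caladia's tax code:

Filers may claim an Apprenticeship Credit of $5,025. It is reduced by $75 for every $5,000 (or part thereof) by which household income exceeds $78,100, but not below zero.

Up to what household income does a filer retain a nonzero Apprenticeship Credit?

$408,100

After 66 increments the reduction is 66 × $75 = $4,950, leaving $75; one more increment wipes it out. Increment 66 ends at excess 66 × $5,000 = $330,000, so the highest qualifying income is $78,100 + $330,000 = $408,100.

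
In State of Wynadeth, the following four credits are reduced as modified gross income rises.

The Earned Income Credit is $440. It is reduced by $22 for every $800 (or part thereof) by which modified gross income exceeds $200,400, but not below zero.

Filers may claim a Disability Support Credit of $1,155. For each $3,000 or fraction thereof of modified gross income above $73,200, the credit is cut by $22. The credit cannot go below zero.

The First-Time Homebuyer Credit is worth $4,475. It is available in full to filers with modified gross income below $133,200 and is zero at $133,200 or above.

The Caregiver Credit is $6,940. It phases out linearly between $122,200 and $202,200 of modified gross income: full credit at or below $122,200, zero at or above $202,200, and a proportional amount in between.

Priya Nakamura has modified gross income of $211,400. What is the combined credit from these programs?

Earned Income Credit: income exceeds $200,400 by $11,000, which is 14 full-or-partial $800 increments; reduction = 14 × $22 = $308, leaving $132.
Disability Support Credit: income exceeds $73,200 by $138,200, which is 47 full-or-partial $3,000 increments; reduction = 47 × $22 = $1,034, leaving $121.
First-Time Homebuyer Credit: $211,400 meets or exceeds the $133,200 cutoff, so the credit is $0.
Caregiver Credit: $211,400 is at or above $202,200, so the credit is $0.
Total: $132 + $121 + $0 + $0 = $253.

$253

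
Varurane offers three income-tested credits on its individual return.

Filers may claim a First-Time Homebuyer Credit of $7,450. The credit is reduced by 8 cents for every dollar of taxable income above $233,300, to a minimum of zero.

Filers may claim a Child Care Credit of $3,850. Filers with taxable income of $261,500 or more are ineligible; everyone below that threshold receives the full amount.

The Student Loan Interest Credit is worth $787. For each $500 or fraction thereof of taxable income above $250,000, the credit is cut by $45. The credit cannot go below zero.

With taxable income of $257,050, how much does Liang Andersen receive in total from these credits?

$9,512

First-Time Homebuyer Credit: 8% of the $23,750 excess over $233,300 is $1,900; credit = $7,450 − $1,900 = $5,550.
Child Care Credit: $257,050 is below the $261,500 cutoff, so the full $3,850 applies.
Student Loan Interest Credit: income exceeds $250,000 by $7,050, which is 15 full-or-partial $500 increments; reduction = 15 × $45 = $675, leaving $112.
Total: $5,550 + $3,850 + $112 = $9,512.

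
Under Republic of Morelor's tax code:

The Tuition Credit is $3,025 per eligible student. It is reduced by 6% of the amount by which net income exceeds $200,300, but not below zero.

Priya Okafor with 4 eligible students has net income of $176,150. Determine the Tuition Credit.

$12,100

Tuition Credit: base = 4 × $3,025 = $12,100. $176,150 is at or below the $200,300 threshold, so the full $12,100 applies.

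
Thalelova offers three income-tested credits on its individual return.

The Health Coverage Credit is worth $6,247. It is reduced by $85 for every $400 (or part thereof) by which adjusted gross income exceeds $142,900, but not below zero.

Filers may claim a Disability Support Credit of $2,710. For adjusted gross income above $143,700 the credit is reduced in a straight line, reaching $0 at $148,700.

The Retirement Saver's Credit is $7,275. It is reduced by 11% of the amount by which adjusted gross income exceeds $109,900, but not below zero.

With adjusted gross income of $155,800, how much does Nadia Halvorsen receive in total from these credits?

Health Coverage Credit: income exceeds $142,900 by $12,900, which is 33 full-or-partial $400 increments; reduction = 33 × $85 = $2,805, leaving $3,442.
Disability Support Credit: $155,800 is at or above $148,700, so the credit is $0.
Retirement Saver's Credit: 11% of the $45,900 excess over $109,900 is $5,049; credit = $7,275 − $5,049 = $2,226.
Total: $3,442 + $0 + $2,226 = $5,668.

$5,668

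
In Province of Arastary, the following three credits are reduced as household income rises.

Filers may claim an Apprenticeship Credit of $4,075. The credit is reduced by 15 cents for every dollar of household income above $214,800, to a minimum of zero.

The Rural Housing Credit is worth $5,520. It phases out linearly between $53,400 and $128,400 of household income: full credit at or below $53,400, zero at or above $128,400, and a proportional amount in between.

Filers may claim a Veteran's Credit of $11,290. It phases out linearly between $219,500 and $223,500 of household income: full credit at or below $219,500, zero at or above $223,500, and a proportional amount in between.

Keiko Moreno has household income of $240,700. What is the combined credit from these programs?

$190

Apprenticeship Credit: 15% of the $25,900 excess over $214,800 is $3,885; credit = $4,075 − $3,885 = $190.
Rural Housing Credit: $240,700 is at or above $128,400, so the credit is $0.
Veteran's Credit: $240,700 is at or above $223,500, so the credit is $0.
Total: $190 + $0 + $0 = $190.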